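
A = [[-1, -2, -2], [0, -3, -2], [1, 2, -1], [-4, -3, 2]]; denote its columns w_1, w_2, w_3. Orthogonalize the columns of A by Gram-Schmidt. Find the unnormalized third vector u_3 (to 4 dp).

u_3 = (-1.6132, 0.0943, -1.3868, 0.0566)

w_1 = (-1, 0, 1, -4); ‖w_1‖ = 4.2426, so q_1 = (-0.2357, 0.0000, 0.2357, -0.9428).
q_1·w_2 = (-0.2357)·(-2) + 0.0000·(-3) + 0.2357·2 + (-0.9428)·(-3) = 3.7712.
u_2 = w_2 − 3.7712·q_1 = (-1.1111, -3.0000, 1.1111, 0.5556).
‖u_2‖ = 3.4319, so q_2 = (-0.3238, -0.8742, 0.3238, 0.1619).
q_1·w_3 = (-0.2357)·(-2) + 0.0000·(-2) + 0.2357·(-1) + (-0.9428)·2 = -1.6499; q_2·w_3 = (-0.3238)·(-2) + (-0.8742)·(-2) + 0.3238·(-1) + 0.1619·2 = 2.3958.
u_3 = w_3 + 1.6499·q_1 − 2.3958·q_2 = (-1.6132, 0.0943, -1.3868, 0.0566).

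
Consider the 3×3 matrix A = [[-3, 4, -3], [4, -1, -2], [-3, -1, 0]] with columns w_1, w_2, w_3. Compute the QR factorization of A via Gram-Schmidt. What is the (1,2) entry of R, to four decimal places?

r_{12} = -2.2295

e_1 = w_1/‖w_1‖ = (-3, 4, -3)/5.8310 = (-0.5145, 0.6860, -0.5145).
r_{12} = e_1·w_2 = -2.2295.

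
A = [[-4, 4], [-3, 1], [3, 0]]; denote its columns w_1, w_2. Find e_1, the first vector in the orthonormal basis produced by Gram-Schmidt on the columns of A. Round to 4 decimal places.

e_1 = (-0.6860, -0.5145, 0.5145)

w_1 = (-4, -3, 3); ‖w_1‖ = 5.8310, so e_1 = (-0.6860, -0.5145, 0.5145).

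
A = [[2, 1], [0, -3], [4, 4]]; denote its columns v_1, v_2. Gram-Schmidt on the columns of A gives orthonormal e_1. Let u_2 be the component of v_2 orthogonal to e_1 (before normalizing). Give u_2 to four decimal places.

e_1 = v_1/‖v_1‖ = (2, 0, 4)/4.4721 = (0.4472, 0.0000, 0.8944).
r_{12} = e_1·v_2 = 4.0249.
u_2 = v_2 − 4.0249·e_1 = (-0.8000, -3.0000, 0.4000).

u_2 = (-0.8000, -3.0000, 0.4000)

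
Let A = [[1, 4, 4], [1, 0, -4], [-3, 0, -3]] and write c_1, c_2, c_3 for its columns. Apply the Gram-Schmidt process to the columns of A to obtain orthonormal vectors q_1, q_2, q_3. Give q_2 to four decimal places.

q_2 = (0.9535, -0.0953, 0.2860)

c_1 = (1, 1, -3); ‖c_1‖ = 3.3166, so q_1 = (0.3015, 0.3015, -0.9045).
q_1·c_2 = 0.3015·4 + 0.3015·0 + (-0.9045)·0 = 1.2060.
u_2 = c_2 − 1.2060·q_1 = (3.6364, -0.3636, 1.0909).
‖u_2‖ = 3.8139, so q_2 = (0.9535, -0.0953, 0.2860).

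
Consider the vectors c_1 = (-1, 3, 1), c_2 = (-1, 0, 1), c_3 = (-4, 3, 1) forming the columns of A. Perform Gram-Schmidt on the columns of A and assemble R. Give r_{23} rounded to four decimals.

r_{23} = 1.9188

c_1 = (-1, 3, 1); ‖c_1‖ = 3.3166, so q_1 = (-0.3015, 0.9045, 0.3015).
q_1·c_2 = (-0.3015)·(-1) + 0.9045·0 + 0.3015·1 = 0.6030.
u_2 = c_2 − 0.6030·q_1 = (-0.8182, -0.5455, 0.8182).
‖u_2‖ = 1.2792, so q_2 = (-0.6396, -0.4264, 0.6396).
r_{23} = q_2·c_3 = 1.9188.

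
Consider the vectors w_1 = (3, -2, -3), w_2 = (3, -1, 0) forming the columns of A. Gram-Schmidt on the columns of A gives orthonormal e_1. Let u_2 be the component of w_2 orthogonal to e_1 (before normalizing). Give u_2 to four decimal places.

w_1 = (3, -2, -3); ‖w_1‖ = 4.6904, so e_1 = (0.6396, -0.4264, -0.6396).
e_1·w_2 = 0.6396·3 + (-0.4264)·(-1) + (-0.6396)·0 = 2.3452.
u_2 = w_2 − 2.3452·e_1 = (1.5000, 0.0000, 1.5000).

u_2 = (1.5000, 0.0000, 1.5000)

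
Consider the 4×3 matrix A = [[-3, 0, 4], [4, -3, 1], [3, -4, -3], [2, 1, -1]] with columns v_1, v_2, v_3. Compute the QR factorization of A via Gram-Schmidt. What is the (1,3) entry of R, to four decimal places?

v_1 = (-3, 4, 3, 2); ‖v_1‖ = 6.1644, so e_1 = (-0.4867, 0.6489, 0.4867, 0.3244).
r_{13} = e_1·v_3 = -3.0822.

r_{13} = -3.0822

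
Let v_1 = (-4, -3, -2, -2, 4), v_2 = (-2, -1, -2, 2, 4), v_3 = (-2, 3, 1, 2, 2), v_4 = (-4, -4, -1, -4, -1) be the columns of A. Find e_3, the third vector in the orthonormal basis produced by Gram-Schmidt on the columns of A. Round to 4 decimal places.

e_1 = v_1/‖v_1‖ = (-4, -3, -2, -2, 4)/7.0000 = (-0.5714, -0.4286, -0.2857, -0.2857, 0.5714).
r_{12} = e_1·v_2 = 3.8571.
u_2 = v_2 − 3.8571·e_1 = (0.2041, 0.6531, -0.8980, 3.1020, 1.7959).
‖u_2‖ = 3.7580, so e_2 = (0.0543, 0.1738, -0.2389, 0.8255, 0.4779).
r_{13} = e_1·v_3 = 0.1429; r_{23} = e_2·v_3 = 2.7805.
u_3 = v_3 − 0.1429·e_1 − 2.7805·e_2 = (-2.0694, 2.5780, 1.7052, -0.2543, 0.5896).
‖u_3‖ = 3.7747, so e_3 = (-0.5482, 0.6830, 0.4517, -0.0674, 0.1562).

e_3 = (-0.5482, 0.6830, 0.4517, -0.0674, 0.1562)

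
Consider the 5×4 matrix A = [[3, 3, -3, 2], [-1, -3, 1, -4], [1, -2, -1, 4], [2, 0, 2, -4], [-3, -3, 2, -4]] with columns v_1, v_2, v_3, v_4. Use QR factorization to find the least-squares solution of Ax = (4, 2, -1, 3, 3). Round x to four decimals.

x = (0.5437, -0.3712, -1.5506, -1.1197)

v_1 = (3, -1, 1, 2, -3); ‖v_1‖ = 4.8990, so q_1 = (0.6124, -0.2041, 0.2041, 0.4082, -0.6124).
q_1·v_2 = 0.6124·3 + (-0.2041)·(-3) + 0.2041·(-2) + 0.4082·0 + (-0.6124)·(-3) = 3.8784.
u_2 = v_2 − 3.8784·q_1 = (0.6250, -2.2083, -2.7917, -1.5833, -0.6250).
‖u_2‖ = 3.9948, so q_2 = (0.1565, -0.5528, -0.6988, -0.3963, -0.1565).
q_1·v_3 = 0.6124·(-3) + (-0.2041)·1 + 0.2041·(-1) + 0.4082·2 + (-0.6124)·2 = -2.6536; q_2·v_3 = 0.1565·(-3) + (-0.5528)·1 + (-0.6988)·(-1) + (-0.3963)·2 + (-0.1565)·2 = -1.4289.
u_3 = v_3 + 2.6536·q_1 + 1.4289·q_2 = (-1.1514, -0.3316, -1.4569, 2.5170, 0.1514).
‖u_3‖ = 3.1490, so q_3 = (-0.3656, -0.1053, -0.4627, 0.7993, 0.0481).
q_1·v_4 = 0.6124·2 + (-0.2041)·(-4) + 0.2041·4 + 0.4082·(-4) + (-0.6124)·(-4) = 3.6742; q_2·v_4 = 0.1565·2 + (-0.5528)·(-4) + (-0.6988)·4 + (-0.3963)·(-4) + (-0.1565)·(-4) = 1.9400; q_3·v_4 = (-0.3656)·2 + (-0.1053)·(-4) + (-0.4627)·4 + 0.7993·(-4) + 0.0481·(-4) = -5.5502.
u_4 = v_4 − 3.6742·q_1 − 1.9400·q_2 + 5.5502·q_3 = (-2.5829, -2.7620, 2.0379, -0.2949, -1.1796).
‖u_4‖ = 4.4645, so q_4 = (-0.5786, -0.6187, 0.4565, -0.0661, -0.2642).
Qᵀb = (1.2247, -1.4394, 1.3316, -4.9988).
Back-substitute: x_4 = -4.9988/4.4645 = -1.1197.
x_3 = (1.3316 + 5.5502·(-1.1197))/3.1490 = -1.5506.
x_2 = (-1.4394 + 1.4289·(-1.5506) − 1.9400·(-1.1197))/3.9948 = -0.3712.
x_1 = (1.2247 − 3.8784·(-0.3712) + 2.6536·(-1.5506) − 3.6742·(-1.1197))/4.8990 = 0.5437.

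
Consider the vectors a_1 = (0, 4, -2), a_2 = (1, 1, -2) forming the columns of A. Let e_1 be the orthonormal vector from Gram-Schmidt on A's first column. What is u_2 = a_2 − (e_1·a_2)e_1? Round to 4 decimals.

u_2 = (1.0000, -0.6000, -1.2000)

a_1 = (0, 4, -2); ‖a_1‖ = 4.4721, so e_1 = (0.0000, 0.8944, -0.4472).
e_1·a_2 = 0.0000·1 + 0.8944·1 + (-0.4472)·(-2) = 1.7889.
u_2 = a_2 − 1.7889·e_1 = (1.0000, -0.6000, -1.2000).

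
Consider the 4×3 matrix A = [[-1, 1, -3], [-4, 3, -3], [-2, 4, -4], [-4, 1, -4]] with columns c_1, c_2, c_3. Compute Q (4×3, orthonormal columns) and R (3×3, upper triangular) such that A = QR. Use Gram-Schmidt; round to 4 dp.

Q = [[-0.1644, 0.1020, -0.7369], [-0.6576, 0.0935, 0.5772], [-0.3288, 0.8331, -0.1719], [-0.6576, -0.5356, -0.3070]], R = [[6.0828, -4.1100, 6.4116], [0.0000, 3.1793, -1.7767], [0.0000, 0.0000, 2.3948]]

c_1 = (-1, -4, -2, -4); ‖c_1‖ = 6.0828, so e_1 = (-0.1644, -0.6576, -0.3288, -0.6576).
e_1·c_2 = (-0.1644)·1 + (-0.6576)·3 + (-0.3288)·4 + (-0.6576)·1 = -4.1100.
u_2 = c_2 + 4.1100·e_1 = (0.3243, 0.2973, 2.6486, -1.7027).
‖u_2‖ = 3.1793, so e_2 = (0.1020, 0.0935, 0.8331, -0.5356).
e_1·c_3 = (-0.1644)·(-3) + (-0.6576)·(-3) + (-0.3288)·(-4) + (-0.6576)·(-4) = 6.4116; e_2·c_3 = 0.1020·(-3) + 0.0935·(-3) + 0.8331·(-4) + (-0.5356)·(-4) = -1.7767.
u_3 = c_3 − 6.4116·e_1 + 1.7767·e_2 = (-1.7647, 1.3824, -0.4118, -0.7353).
‖u_3‖ = 2.3948, so e_3 = (-0.7369, 0.5772, -0.1719, -0.3070).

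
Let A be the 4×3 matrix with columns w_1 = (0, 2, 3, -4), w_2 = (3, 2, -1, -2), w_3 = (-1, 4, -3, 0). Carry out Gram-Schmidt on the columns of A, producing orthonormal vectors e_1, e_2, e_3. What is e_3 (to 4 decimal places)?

w_1 = (0, 2, 3, -4); ‖w_1‖ = 5.3852, so e_1 = (0.0000, 0.3714, 0.5571, -0.7428).
e_1·w_2 = 0.0000·3 + 0.3714·2 + 0.5571·(-1) + (-0.7428)·(-2) = 1.6713.
u_2 = w_2 − 1.6713·e_1 = (3.0000, 1.3793, -1.9310, -0.7586).
‖u_2‖ = 3.8996, so e_2 = (0.7693, 0.3537, -0.4952, -0.1945).
e_1·w_3 = 0.0000·(-1) + 0.3714·4 + 0.5571·(-3) + (-0.7428)·0 = -0.1857; e_2·w_3 = 0.7693·(-1) + 0.3537·4 + (-0.4952)·(-3) + (-0.1945)·0 = 2.1311.
u_3 = w_3 + 0.1857·e_1 − 2.1311·e_2 = (-2.6395, 3.3152, -1.8413, 0.2766).
‖u_3‖ = 4.6286, so e_3 = (-0.5702, 0.7162, -0.3978, 0.0598).

e_3 = (-0.5702, 0.7162, -0.3978, 0.0598)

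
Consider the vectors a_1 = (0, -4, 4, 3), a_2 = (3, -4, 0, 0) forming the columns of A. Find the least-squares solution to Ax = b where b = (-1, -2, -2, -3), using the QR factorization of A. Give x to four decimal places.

x = (-0.3966, 0.4538)

e_1 = a_1/‖a_1‖ = (0, -4, 4, 3)/6.4031 = (0.0000, -0.6247, 0.6247, 0.4685).
r_{12} = e_1·a_2 = 2.4988.
u_2 = a_2 − 2.4988·e_1 = (3.0000, -2.4390, -1.5610, -1.1707).
‖u_2‖ = 4.3308, so e_2 = (0.6927, -0.5632, -0.3604, -0.2703).
Qᵀb = (-1.4056, 1.9655).
Back-substitute: x_2 = 1.9655/4.3308 = 0.4538.
x_1 = (-1.4056 − 2.4988·0.4538)/6.4031 = -0.3966.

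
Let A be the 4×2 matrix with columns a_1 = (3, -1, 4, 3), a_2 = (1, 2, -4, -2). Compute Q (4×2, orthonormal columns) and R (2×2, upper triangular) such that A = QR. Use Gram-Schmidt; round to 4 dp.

Q = [[0.5071, 0.7951], [-0.1690, 0.3976], [0.6761, -0.4544], [0.5071, -0.0568]], R = [[5.9161, -3.5496], [0.0000, 3.5214]]

a_1 = (3, -1, 4, 3); ‖a_1‖ = 5.9161, so q_1 = (0.5071, -0.1690, 0.6761, 0.5071).
q_1·a_2 = 0.5071·1 + (-0.1690)·2 + 0.6761·(-4) + 0.5071·(-2) = -3.5496.
u_2 = a_2 + 3.5496·q_1 = (2.8000, 1.4000, -1.6000, -0.2000).
‖u_2‖ = 3.5214, so q_2 = (0.7951, 0.3976, -0.4544, -0.0568).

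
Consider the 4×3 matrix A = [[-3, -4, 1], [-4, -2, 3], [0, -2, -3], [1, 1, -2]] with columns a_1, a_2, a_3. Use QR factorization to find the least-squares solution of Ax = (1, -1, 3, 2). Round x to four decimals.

a_1 = (-3, -4, 0, 1); ‖a_1‖ = 5.0990, so e_1 = (-0.5883, -0.7845, 0.0000, 0.1961).
e_1·a_2 = (-0.5883)·(-4) + (-0.7845)·(-2) + 0.0000·(-2) + 0.1961·1 = 4.1184.
u_2 = a_2 − 4.1184·e_1 = (-1.5769, 1.2308, -2.0000, 0.1923).
‖u_2‖ = 2.8352, so e_2 = (-0.5562, 0.4341, -0.7054, 0.0678).
e_1·a_3 = (-0.5883)·1 + (-0.7845)·3 + 0.0000·(-3) + 0.1961·(-2) = -3.3340; e_2·a_3 = (-0.5562)·1 + 0.4341·3 + (-0.7054)·(-3) + 0.0678·(-2) = 2.7267.
u_3 = a_3 + 3.3340·e_1 − 2.7267·e_2 = (0.5550, -0.7990, -1.0766, -1.5311).
‖u_3‖ = 2.1094, so e_3 = (0.2631, -0.3788, -0.5103, -0.7258).
Qᵀb = (0.5883, -2.9709, -2.3408).
Back-substitute: x_3 = -2.3408/2.1094 = -1.1097.
x_2 = (-2.9709 − 2.7267·(-1.1097))/2.8352 = 0.0194.
x_1 = (0.5883 − 4.1184·0.0194 + 3.3340·(-1.1097))/5.0990 = -0.6258.

x = (-0.6258, 0.0194, -1.1097)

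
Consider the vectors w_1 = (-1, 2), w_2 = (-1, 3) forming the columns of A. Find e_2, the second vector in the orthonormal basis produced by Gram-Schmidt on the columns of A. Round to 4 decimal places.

e_1 = w_1/‖w_1‖ = (-1, 2)/2.2361 = (-0.4472, 0.8944).
r_{12} = e_1·w_2 = 3.1305.
u_2 = w_2 − 3.1305·e_1 = (0.4000, 0.2000).
‖u_2‖ = 0.4472, so e_2 = (0.8944, 0.4472).

e_2 = (0.8944, 0.4472)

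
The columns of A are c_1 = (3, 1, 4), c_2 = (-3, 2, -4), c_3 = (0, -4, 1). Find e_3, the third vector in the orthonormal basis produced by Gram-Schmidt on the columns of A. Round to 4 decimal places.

e_1 = c_1/‖c_1‖ = (3, 1, 4)/5.0990 = (0.5883, 0.1961, 0.7845).
r_{12} = e_1·c_2 = -4.5107.
u_2 = c_2 + 4.5107·e_1 = (-0.3462, 2.8846, -0.4615).
‖u_2‖ = 2.9417, so e_2 = (-0.1177, 0.9806, -0.1569).
r_{13} = e_1·c_3 = 0.0000; r_{23} = e_2·c_3 = -4.0792.
u_3 = c_3 + 0.0000·e_1 + 4.0792·e_2 = (-0.4800, 0.0000, 0.3600).
‖u_3‖ = 0.6000, so e_3 = (-0.8000, 0.0000, 0.6000).

e_3 = (-0.8000, 0.0000, 0.6000)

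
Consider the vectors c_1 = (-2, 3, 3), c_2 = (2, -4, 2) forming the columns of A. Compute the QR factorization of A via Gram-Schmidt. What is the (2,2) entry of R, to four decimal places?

q_1 = c_1/‖c_1‖ = (-2, 3, 3)/4.6904 = (-0.4264, 0.6396, 0.6396).
r_{12} = q_1·c_2 = -2.1320.
u_2 = c_2 + 2.1320·q_1 = (1.0909, -2.6364, 3.3636).
r_{22} = ‖u_2‖ = 4.4107.

r_{22} = 4.4107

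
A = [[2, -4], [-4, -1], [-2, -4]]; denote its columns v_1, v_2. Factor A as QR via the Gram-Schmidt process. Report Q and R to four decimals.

Q = [[0.4082, -0.7621], [-0.8165, -0.0586], [-0.4082, -0.6448]], R = [[4.8990, 0.8165], [0.0000, 5.6862]]

v_1 = (2, -4, -2); ‖v_1‖ = 4.8990, so q_1 = (0.4082, -0.8165, -0.4082).
q_1·v_2 = 0.4082·(-4) + (-0.8165)·(-1) + (-0.4082)·(-4) = 0.8165.
u_2 = v_2 − 0.8165·q_1 = (-4.3333, -0.3333, -3.6667).
‖u_2‖ = 5.6862, so q_2 = (-0.7621, -0.0586, -0.6448).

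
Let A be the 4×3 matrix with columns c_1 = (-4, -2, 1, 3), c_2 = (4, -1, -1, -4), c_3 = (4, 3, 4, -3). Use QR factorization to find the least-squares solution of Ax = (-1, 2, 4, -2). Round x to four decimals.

c_1 = (-4, -2, 1, 3); ‖c_1‖ = 5.4772, so e_1 = (-0.7303, -0.3651, 0.1826, 0.5477).
e_1·c_2 = (-0.7303)·4 + (-0.3651)·(-1) + 0.1826·(-1) + 0.5477·(-4) = -4.9295.
u_2 = c_2 + 4.9295·e_1 = (0.4000, -2.8000, -0.1000, -1.3000).
‖u_2‖ = 3.1145, so e_2 = (0.1284, -0.8990, -0.0321, -0.4174).
e_1·c_3 = (-0.7303)·4 + (-0.3651)·3 + 0.1826·4 + 0.5477·(-3) = -4.9295; e_2·c_3 = 0.1284·4 + (-0.8990)·3 + (-0.0321)·4 + (-0.4174)·(-3) = -1.0596.
u_3 = c_3 + 4.9295·e_1 + 1.0596·e_2 = (0.5361, 0.2474, 4.8660, -0.7423).
‖u_3‖ = 4.9576, so e_3 = (0.1081, 0.0499, 0.9815, -0.1497).
Qᵀb = (-0.3651, -1.2201, 4.2172).
Back-substitute: x_3 = 4.2172/4.9576 = 0.8507.
x_2 = (-1.2201 + 1.0596·0.8507)/3.1145 = -0.1023.
x_1 = (-0.3651 + 4.9295·(-0.1023) + 4.9295·0.8507)/5.4772 = 0.6068.

x = (0.6068, -0.1023, 0.8507)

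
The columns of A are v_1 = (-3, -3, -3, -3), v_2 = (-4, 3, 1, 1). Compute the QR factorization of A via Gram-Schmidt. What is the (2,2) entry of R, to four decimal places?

e_1 = v_1/‖v_1‖ = (-3, -3, -3, -3)/6.0000 = (-0.5000, -0.5000, -0.5000, -0.5000).
r_{12} = e_1·v_2 = -0.5000.
u_2 = v_2 + 0.5000·e_1 = (-4.2500, 2.7500, 0.7500, 0.7500).
r_{22} = ‖u_2‖ = 5.1720.

r_{22} = 5.1720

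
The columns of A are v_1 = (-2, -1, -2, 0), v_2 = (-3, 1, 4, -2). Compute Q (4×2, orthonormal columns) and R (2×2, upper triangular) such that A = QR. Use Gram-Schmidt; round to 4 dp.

v_1 = (-2, -1, -2, 0); ‖v_1‖ = 3.0000, so e_1 = (-0.6667, -0.3333, -0.6667, 0.0000).
e_1·v_2 = (-0.6667)·(-3) + (-0.3333)·1 + (-0.6667)·4 + 0.0000·(-2) = -1.0000.
u_2 = v_2 + 1.0000·e_1 = (-3.6667, 0.6667, 3.3333, -2.0000).
‖u_2‖ = 5.3852, so e_2 = (-0.6809, 0.1238, 0.6190, -0.3714).

Q = [[-0.6667, -0.6809], [-0.3333, 0.1238], [-0.6667, 0.6190], [0.0000, -0.3714]], R = [[3.0000, -1.0000], [0.0000, 5.3852]]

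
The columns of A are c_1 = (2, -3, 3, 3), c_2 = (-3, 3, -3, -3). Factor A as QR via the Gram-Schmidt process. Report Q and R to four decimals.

c_1 = (2, -3, 3, 3); ‖c_1‖ = 5.5678, so e_1 = (0.3592, -0.5388, 0.5388, 0.5388).
e_1·c_2 = 0.3592·(-3) + (-0.5388)·3 + 0.5388·(-3) + 0.5388·(-3) = -5.9270.
u_2 = c_2 + 5.9270·e_1 = (-0.8710, -0.1935, 0.1935, 0.1935).
‖u_2‖ = 0.9333, so e_2 = (-0.9333, -0.2074, 0.2074, 0.2074).

Q = [[0.3592, -0.9333], [-0.5388, -0.2074], [0.5388, 0.2074], [0.5388, 0.2074]], R = [[5.5678, -5.9270], [0.0000, 0.9333]]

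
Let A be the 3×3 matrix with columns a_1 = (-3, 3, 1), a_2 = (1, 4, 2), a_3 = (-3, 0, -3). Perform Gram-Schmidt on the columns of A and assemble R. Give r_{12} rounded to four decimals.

r_{12} = 2.5236

a_1 = (-3, 3, 1); ‖a_1‖ = 4.3589, so e_1 = (-0.6882, 0.6882, 0.2294).
r_{12} = e_1·a_2 = 2.5236.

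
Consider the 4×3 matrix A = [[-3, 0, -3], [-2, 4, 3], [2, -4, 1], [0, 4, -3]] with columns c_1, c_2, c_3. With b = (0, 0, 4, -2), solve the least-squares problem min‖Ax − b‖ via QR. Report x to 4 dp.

x = (-0.0948, -0.5065, 0.3017)

q_1 = c_1/‖c_1‖ = (-3, -2, 2, 0)/4.1231 = (-0.7276, -0.4851, 0.4851, 0.0000).
r_{12} = q_1·c_2 = -3.8806.
u_2 = c_2 + 3.8806·q_1 = (-2.8235, 2.1176, -2.1176, 4.0000).
‖u_2‖ = 5.7394, so q_2 = (-0.4920, 0.3690, -0.3690, 0.6969).
r_{13} = q_1·c_3 = 1.2127; r_{23} = q_2·c_3 = 0.1230.
u_3 = c_3 − 1.2127·q_1 − 0.1230·q_2 = (-2.0571, 3.5429, 0.4571, -3.0857).
‖u_3‖ = 5.1492, so q_3 = (-0.3995, 0.6880, 0.0888, -0.5993).
Qᵀb = (1.9403, -2.8697, 1.5536).
Back-substitute: x_3 = 1.5536/5.1492 = 0.3017.
x_2 = (-2.8697 − 0.1230·0.3017)/5.7394 = -0.5065.
x_1 = (1.9403 + 3.8806·(-0.5065) − 1.2127·0.3017)/4.1231 = -0.0948.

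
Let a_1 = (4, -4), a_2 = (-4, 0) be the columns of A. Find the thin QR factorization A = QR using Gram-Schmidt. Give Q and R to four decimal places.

Q = [[0.7071, -0.7071], [-0.7071, -0.7071]], R = [[5.6569, -2.8284], [0.0000, 2.8284]]

a_1 = (4, -4); ‖a_1‖ = 5.6569, so q_1 = (0.7071, -0.7071).
q_1·a_2 = 0.7071·(-4) + (-0.7071)·0 = -2.8284.
u_2 = a_2 + 2.8284·q_1 = (-2.0000, -2.0000).
‖u_2‖ = 2.8284, so q_2 = (-0.7071, -0.7071).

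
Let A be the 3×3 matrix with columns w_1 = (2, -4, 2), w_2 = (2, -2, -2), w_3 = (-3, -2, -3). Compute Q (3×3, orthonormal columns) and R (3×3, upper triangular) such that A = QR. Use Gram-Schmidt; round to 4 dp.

Q = [[0.4082, 0.4364, -0.8018], [-0.8165, -0.2182, -0.5345], [0.4082, -0.8729, -0.2673]], R = [[4.8990, 1.6330, -0.8165], [0.0000, 3.0551, 1.7457], [0.0000, 0.0000, 4.2762]]

w_1 = (2, -4, 2); ‖w_1‖ = 4.8990, so e_1 = (0.4082, -0.8165, 0.4082).
e_1·w_2 = 0.4082·2 + (-0.8165)·(-2) + 0.4082·(-2) = 1.6330.
u_2 = w_2 − 1.6330·e_1 = (1.3333, -0.6667, -2.6667).
‖u_2‖ = 3.0551, so e_2 = (0.4364, -0.2182, -0.8729).
e_1·w_3 = 0.4082·(-3) + (-0.8165)·(-2) + 0.4082·(-3) = -0.8165; e_2·w_3 = 0.4364·(-3) + (-0.2182)·(-2) + (-0.8729)·(-3) = 1.7457.
u_3 = w_3 + 0.8165·e_1 − 1.7457·e_2 = (-3.4286, -2.2857, -1.1429).
‖u_3‖ = 4.2762, so e_3 = (-0.8018, -0.5345, -0.2673).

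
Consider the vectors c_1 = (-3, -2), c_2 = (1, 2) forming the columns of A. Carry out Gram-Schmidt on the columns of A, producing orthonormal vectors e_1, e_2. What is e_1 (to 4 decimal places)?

e_1 = (-0.8321, -0.5547)

e_1 = c_1/‖c_1‖ = (-3, -2)/3.6056 = (-0.8321, -0.5547).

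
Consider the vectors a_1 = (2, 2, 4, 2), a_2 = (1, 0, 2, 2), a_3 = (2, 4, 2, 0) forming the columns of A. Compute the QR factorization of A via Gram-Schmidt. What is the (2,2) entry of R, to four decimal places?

e_1 = a_1/‖a_1‖ = (2, 2, 4, 2)/5.2915 = (0.3780, 0.3780, 0.7559, 0.3780).
r_{12} = e_1·a_2 = 2.6458.
u_2 = a_2 − 2.6458·e_1 = (0.0000, -1.0000, 0.0000, 1.0000).
r_{22} = ‖u_2‖ = 1.4142.

r_{22} = 1.4142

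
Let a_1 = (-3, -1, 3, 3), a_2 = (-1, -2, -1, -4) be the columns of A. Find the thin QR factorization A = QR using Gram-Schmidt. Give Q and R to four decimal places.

q_1 = a_1/‖a_1‖ = (-3, -1, 3, 3)/5.2915 = (-0.5669, -0.1890, 0.5669, 0.5669).
r_{12} = q_1·a_2 = -1.8898.
u_2 = a_2 + 1.8898·q_1 = (-2.0714, -2.3571, 0.0714, -2.9286).
‖u_2‖ = 4.2929, so q_2 = (-0.4825, -0.5491, 0.0166, -0.6822).

Q = [[-0.5669, -0.4825], [-0.1890, -0.5491], [0.5669, 0.0166], [0.5669, -0.6822]], R = [[5.2915, -1.8898], [0.0000, 4.2929]]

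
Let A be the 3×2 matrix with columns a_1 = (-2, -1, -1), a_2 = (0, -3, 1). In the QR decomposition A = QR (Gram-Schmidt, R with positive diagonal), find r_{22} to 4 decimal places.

e_1 = a_1/‖a_1‖ = (-2, -1, -1)/2.4495 = (-0.8165, -0.4082, -0.4082).
r_{12} = e_1·a_2 = 0.8165.
u_2 = a_2 − 0.8165·e_1 = (0.6667, -2.6667, 1.3333).
r_{22} = ‖u_2‖ = 3.0551.

r_{22} = 3.0551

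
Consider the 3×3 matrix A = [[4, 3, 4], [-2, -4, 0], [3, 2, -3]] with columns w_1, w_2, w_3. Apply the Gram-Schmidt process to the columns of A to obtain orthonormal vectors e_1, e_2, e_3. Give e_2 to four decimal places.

e_2 = (-0.2458, -0.9252, -0.2891)

w_1 = (4, -2, 3); ‖w_1‖ = 5.3852, so e_1 = (0.7428, -0.3714, 0.5571).
e_1·w_2 = 0.7428·3 + (-0.3714)·(-4) + 0.5571·2 = 4.8281.
u_2 = w_2 − 4.8281·e_1 = (-0.5862, -2.2069, -0.6897).
‖u_2‖ = 2.3853, so e_2 = (-0.2458, -0.9252, -0.2891).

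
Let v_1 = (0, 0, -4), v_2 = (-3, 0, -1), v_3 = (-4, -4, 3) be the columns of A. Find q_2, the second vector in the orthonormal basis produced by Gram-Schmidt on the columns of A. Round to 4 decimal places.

q_2 = (-1.0000, 0.0000, 0.0000)

q_1 = v_1/‖v_1‖ = (0, 0, -4)/4.0000 = (0.0000, 0.0000, -1.0000).
r_{12} = q_1·v_2 = 1.0000.
u_2 = v_2 − 1.0000·q_1 = (-3.0000, 0.0000, 0.0000).
‖u_2‖ = 3.0000, so q_2 = (-1.0000, 0.0000, 0.0000).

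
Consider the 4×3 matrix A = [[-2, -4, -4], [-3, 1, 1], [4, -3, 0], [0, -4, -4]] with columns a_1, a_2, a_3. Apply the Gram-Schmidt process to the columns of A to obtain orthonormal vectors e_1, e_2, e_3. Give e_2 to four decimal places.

a_1 = (-2, -3, 4, 0); ‖a_1‖ = 5.3852, so e_1 = (-0.3714, -0.5571, 0.7428, 0.0000).
e_1·a_2 = (-0.3714)·(-4) + (-0.5571)·1 + 0.7428·(-3) + 0.0000·(-4) = -1.2999.
u_2 = a_2 + 1.2999·e_1 = (-4.4828, 0.2759, -2.0345, -4.0000).
‖u_2‖ = 6.3490, so e_2 = (-0.7061, 0.0434, -0.3204, -0.6300).

e_2 = (-0.7061, 0.0434, -0.3204, -0.6300)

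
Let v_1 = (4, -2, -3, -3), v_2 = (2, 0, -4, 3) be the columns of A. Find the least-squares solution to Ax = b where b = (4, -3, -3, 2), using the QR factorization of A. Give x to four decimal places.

x = (0.4475, 0.7268)

v_1 = (4, -2, -3, -3); ‖v_1‖ = 6.1644, so e_1 = (0.6489, -0.3244, -0.4867, -0.4867).
e_1·v_2 = 0.6489·2 + (-0.3244)·0 + (-0.4867)·(-4) + (-0.4867)·3 = 1.7844.
u_2 = v_2 − 1.7844·e_1 = (0.8421, 0.5789, -3.1316, 3.8684).
‖u_2‖ = 5.0809, so e_2 = (0.1657, 0.1139, -0.6163, 0.7614).
Qᵀb = (4.0555, 3.6929).
Back-substitute: x_2 = 3.6929/5.0809 = 0.7268.
x_1 = (4.0555 − 1.7844·0.7268)/6.1644 = 0.4475.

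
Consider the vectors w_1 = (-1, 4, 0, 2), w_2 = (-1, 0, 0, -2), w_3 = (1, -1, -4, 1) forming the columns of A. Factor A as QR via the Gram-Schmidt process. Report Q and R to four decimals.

w_1 = (-1, 4, 0, 2); ‖w_1‖ = 4.5826, so q_1 = (-0.2182, 0.8729, 0.0000, 0.4364).
q_1·w_2 = (-0.2182)·(-1) + 0.8729·0 + 0.0000·0 + 0.4364·(-2) = -0.6547.
u_2 = w_2 + 0.6547·q_1 = (-1.1429, 0.5714, 0.0000, -1.7143).
‖u_2‖ = 2.1381, so q_2 = (-0.5345, 0.2673, 0.0000, -0.8018).
q_1·w_3 = (-0.2182)·1 + 0.8729·(-1) + 0.0000·(-4) + 0.4364·1 = -0.6547; q_2·w_3 = (-0.5345)·1 + 0.2673·(-1) + 0.0000·(-4) + (-0.8018)·1 = -1.6036.
u_3 = w_3 + 0.6547·q_1 + 1.6036·q_2 = (0.0000, 0.0000, -4.0000, 0.0000).
‖u_3‖ = 4.0000, so q_3 = (0.0000, 0.0000, -1.0000, 0.0000).

Q = [[-0.2182, -0.5345, 0.0000], [0.8729, 0.2673, 0.0000], [0.0000, 0.0000, -1.0000], [0.4364, -0.8018, 0.0000]], R = [[4.5826, -0.6547, -0.6547], [0.0000, 2.1381, -1.6036], [0.0000, 0.0000, 4.0000]]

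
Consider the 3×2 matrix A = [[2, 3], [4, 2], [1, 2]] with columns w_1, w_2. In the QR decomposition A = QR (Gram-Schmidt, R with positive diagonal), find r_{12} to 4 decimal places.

q_1 = w_1/‖w_1‖ = (2, 4, 1)/4.5826 = (0.4364, 0.8729, 0.2182).
r_{12} = q_1·w_2 = 3.4915.

r_{12} = 3.4915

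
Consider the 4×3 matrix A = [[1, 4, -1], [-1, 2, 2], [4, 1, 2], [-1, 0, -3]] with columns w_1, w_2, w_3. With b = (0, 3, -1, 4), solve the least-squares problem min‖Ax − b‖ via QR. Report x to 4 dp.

e_1 = w_1/‖w_1‖ = (1, -1, 4, -1)/4.3589 = (0.2294, -0.2294, 0.9177, -0.2294).
r_{12} = e_1·w_2 = 1.3765.
u_2 = w_2 − 1.3765·e_1 = (3.6842, 2.3158, -0.2632, 0.3158).
‖u_2‖ = 4.3710, so e_2 = (0.8429, 0.5298, -0.0602, 0.0722).
r_{13} = e_1·w_3 = 1.8353; r_{23} = e_2·w_3 = -0.1204.
u_3 = w_3 − 1.8353·e_1 + 0.1204·e_2 = (-1.3196, 2.4848, 0.3085, -2.5702).
‖u_3‖ = 3.8232, so e_3 = (-0.3451, 0.6499, 0.0807, -0.6723).
Qᵀb = (-2.5236, 1.9386, -0.8200).
Back-substitute: x_3 = -0.8200/3.8232 = -0.2145.
x_2 = (1.9386 + 0.1204·(-0.2145))/4.3710 = 0.4376.
x_1 = (-2.5236 − 1.3765·0.4376 − 1.8353·(-0.2145))/4.3589 = -0.6268.

x = (-0.6268, 0.4376, -0.2145)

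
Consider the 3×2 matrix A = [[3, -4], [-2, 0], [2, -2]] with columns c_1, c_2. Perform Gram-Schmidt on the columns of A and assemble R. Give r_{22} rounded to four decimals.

r_{22} = 2.2229

c_1 = (3, -2, 2); ‖c_1‖ = 4.1231, so q_1 = (0.7276, -0.4851, 0.4851).
q_1·c_2 = 0.7276·(-4) + (-0.4851)·0 + 0.4851·(-2) = -3.8806.
u_2 = c_2 + 3.8806·q_1 = (-1.1765, -1.8824, -0.1176).
r_{22} = ‖u_2‖ = 2.2229.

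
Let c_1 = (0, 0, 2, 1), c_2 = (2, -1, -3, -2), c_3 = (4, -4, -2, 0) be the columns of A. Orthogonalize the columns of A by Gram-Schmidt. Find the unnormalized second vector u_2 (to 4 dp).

u_2 = (2.0000, -1.0000, 0.2000, -0.4000)

q_1 = c_1/‖c_1‖ = (0, 0, 2, 1)/2.2361 = (0.0000, 0.0000, 0.8944, 0.4472).
r_{12} = q_1·c_2 = -3.5777.
u_2 = c_2 + 3.5777·q_1 = (2.0000, -1.0000, 0.2000, -0.4000).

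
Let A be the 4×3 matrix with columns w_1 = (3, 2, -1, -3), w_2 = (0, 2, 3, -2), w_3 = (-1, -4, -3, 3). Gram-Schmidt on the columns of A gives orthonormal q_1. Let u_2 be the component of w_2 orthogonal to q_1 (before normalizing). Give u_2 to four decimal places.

q_1 = w_1/‖w_1‖ = (3, 2, -1, -3)/4.7958 = (0.6255, 0.4170, -0.2085, -0.6255).
r_{12} = q_1·w_2 = 1.4596.
u_2 = w_2 − 1.4596·q_1 = (-0.9130, 1.3913, 3.3043, -1.0870).

u_2 = (-0.9130, 1.3913, 3.3043, -1.0870)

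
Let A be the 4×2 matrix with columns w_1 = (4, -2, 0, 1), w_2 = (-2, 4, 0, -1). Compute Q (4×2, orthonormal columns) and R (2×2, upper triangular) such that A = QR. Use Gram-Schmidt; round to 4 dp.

w_1 = (4, -2, 0, 1); ‖w_1‖ = 4.5826, so q_1 = (0.8729, -0.4364, 0.0000, 0.2182).
q_1·w_2 = 0.8729·(-2) + (-0.4364)·4 + 0.0000·0 + 0.2182·(-1) = -3.7097.
u_2 = w_2 + 3.7097·q_1 = (1.2381, 2.3810, 0.0000, -0.1905).
‖u_2‖ = 2.6904, so q_2 = (0.4602, 0.8850, 0.0000, -0.0708).

Q = [[0.8729, 0.4602], [-0.4364, 0.8850], [0.0000, 0.0000], [0.2182, -0.0708]], R = [[4.5826, -3.7097], [0.0000, 2.6904]]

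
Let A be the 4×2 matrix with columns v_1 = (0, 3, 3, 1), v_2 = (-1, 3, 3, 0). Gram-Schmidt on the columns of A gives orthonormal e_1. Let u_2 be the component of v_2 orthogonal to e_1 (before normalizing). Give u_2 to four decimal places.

u_2 = (-1.0000, 0.1579, 0.1579, -0.9474)

e_1 = v_1/‖v_1‖ = (0, 3, 3, 1)/4.3589 = (0.0000, 0.6882, 0.6882, 0.2294).
r_{12} = e_1·v_2 = 4.1295.
u_2 = v_2 − 4.1295·e_1 = (-1.0000, 0.1579, 0.1579, -0.9474).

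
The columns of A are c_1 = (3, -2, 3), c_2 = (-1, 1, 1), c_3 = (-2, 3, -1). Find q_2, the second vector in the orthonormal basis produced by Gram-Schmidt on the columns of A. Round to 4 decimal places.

q_2 = (-0.4332, 0.4874, 0.7581)

c_1 = (3, -2, 3); ‖c_1‖ = 4.6904, so q_1 = (0.6396, -0.4264, 0.6396).
q_1·c_2 = 0.6396·(-1) + (-0.4264)·1 + 0.6396·1 = -0.4264.
u_2 = c_2 + 0.4264·q_1 = (-0.7273, 0.8182, 1.2727).
‖u_2‖ = 1.6787, so q_2 = (-0.4332, 0.4874, 0.7581).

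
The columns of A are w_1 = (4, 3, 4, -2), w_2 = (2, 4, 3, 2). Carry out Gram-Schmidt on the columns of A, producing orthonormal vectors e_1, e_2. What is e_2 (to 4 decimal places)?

w_1 = (4, 3, 4, -2); ‖w_1‖ = 6.7082, so e_1 = (0.5963, 0.4472, 0.5963, -0.2981).
e_1·w_2 = 0.5963·2 + 0.4472·4 + 0.5963·3 + (-0.2981)·2 = 4.1740.
u_2 = w_2 − 4.1740·e_1 = (-0.4889, 2.1333, 0.5111, 3.2444).
‖u_2‖ = 3.9469, so e_2 = (-0.1239, 0.5405, 0.1295, 0.8220).

e_2 = (-0.1239, 0.5405, 0.1295, 0.8220)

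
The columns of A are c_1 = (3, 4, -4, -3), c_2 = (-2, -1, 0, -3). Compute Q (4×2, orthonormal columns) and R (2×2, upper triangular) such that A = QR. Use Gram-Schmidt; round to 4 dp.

c_1 = (3, 4, -4, -3); ‖c_1‖ = 7.0711, so e_1 = (0.4243, 0.5657, -0.5657, -0.4243).
e_1·c_2 = 0.4243·(-2) + 0.5657·(-1) + (-0.5657)·0 + (-0.4243)·(-3) = -0.1414.
u_2 = c_2 + 0.1414·e_1 = (-1.9400, -0.9200, -0.0800, -3.0600).
‖u_2‖ = 3.7390, so e_2 = (-0.5189, -0.2461, -0.0214, -0.8184).

Q = [[0.4243, -0.5189], [0.5657, -0.2461], [-0.5657, -0.0214], [-0.4243, -0.8184]], R = [[7.0711, -0.1414], [0.0000, 3.7390]]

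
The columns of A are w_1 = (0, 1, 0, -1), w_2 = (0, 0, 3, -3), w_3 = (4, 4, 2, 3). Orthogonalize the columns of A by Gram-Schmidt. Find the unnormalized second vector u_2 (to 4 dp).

u_2 = (0.0000, -1.5000, 3.0000, -1.5000)

w_1 = (0, 1, 0, -1); ‖w_1‖ = 1.4142, so q_1 = (0.0000, 0.7071, 0.0000, -0.7071).
q_1·w_2 = 0.0000·0 + 0.7071·0 + 0.0000·3 + (-0.7071)·(-3) = 2.1213.
u_2 = w_2 − 2.1213·q_1 = (0.0000, -1.5000, 3.0000, -1.5000).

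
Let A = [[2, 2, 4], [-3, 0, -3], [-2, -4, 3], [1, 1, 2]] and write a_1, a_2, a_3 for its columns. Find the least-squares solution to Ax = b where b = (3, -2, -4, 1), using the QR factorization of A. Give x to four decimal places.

x = (0.6370, 0.7037, 0.0296)

a_1 = (2, -3, -2, 1); ‖a_1‖ = 4.2426, so q_1 = (0.4714, -0.7071, -0.4714, 0.2357).
q_1·a_2 = 0.4714·2 + (-0.7071)·0 + (-0.4714)·(-4) + 0.2357·1 = 3.0641.
u_2 = a_2 − 3.0641·q_1 = (0.5556, 2.1667, -2.5556, 0.2778).
‖u_2‖ = 3.4075, so q_2 = (0.1630, 0.6359, -0.7500, 0.0815).
q_1·a_3 = 0.4714·4 + (-0.7071)·(-3) + (-0.4714)·3 + 0.2357·2 = 3.0641; q_2·a_3 = 0.1630·4 + 0.6359·(-3) + (-0.7500)·3 + 0.0815·2 = -3.3423.
u_3 = a_3 − 3.0641·q_1 + 3.3423·q_2 = (3.1005, 1.2919, 1.9378, 1.5502).
‖u_3‖ = 4.1761, so q_3 = (0.7424, 0.3093, 0.4640, 0.3712).
Qᵀb = (4.9497, 2.2988, 0.1237).
Back-substitute: x_3 = 0.1237/4.1761 = 0.0296.
x_2 = (2.2988 + 3.3423·0.0296)/3.4075 = 0.7037.
x_1 = (4.9497 − 3.0641·0.7037 − 3.0641·0.0296)/4.2426 = 0.6370.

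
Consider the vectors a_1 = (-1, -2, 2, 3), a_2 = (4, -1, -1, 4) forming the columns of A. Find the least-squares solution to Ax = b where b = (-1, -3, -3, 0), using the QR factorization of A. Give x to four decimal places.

x = (0.0328, 0.0511)

q_1 = a_1/‖a_1‖ = (-1, -2, 2, 3)/4.2426 = (-0.2357, -0.4714, 0.4714, 0.7071).
r_{12} = q_1·a_2 = 1.8856.
u_2 = a_2 − 1.8856·q_1 = (4.4444, -0.1111, -1.8889, 2.6667).
‖u_2‖ = 5.5176, so q_2 = (0.8055, -0.0201, -0.3423, 0.4833).
Qᵀb = (0.2357, 0.2819).
Back-substitute: x_2 = 0.2819/5.5176 = 0.0511.
x_1 = (0.2357 − 1.8856·0.0511)/4.2426 = 0.0328.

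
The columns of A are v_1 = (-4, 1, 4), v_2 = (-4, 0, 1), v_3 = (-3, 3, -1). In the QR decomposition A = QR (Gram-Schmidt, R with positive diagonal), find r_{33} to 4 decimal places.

r_{33} = 3.3889

v_1 = (-4, 1, 4); ‖v_1‖ = 5.7446, so e_1 = (-0.6963, 0.1741, 0.6963).
e_1·v_2 = (-0.6963)·(-4) + 0.1741·0 + 0.6963·1 = 3.4816.
u_2 = v_2 − 3.4816·e_1 = (-1.5758, -0.6061, -1.4242).
‖u_2‖ = 2.2088, so e_2 = (-0.7134, -0.2744, -0.6448).
e_1·v_3 = (-0.6963)·(-3) + 0.1741·3 + 0.6963·(-1) = 1.9149; e_2·v_3 = (-0.7134)·(-3) + (-0.2744)·3 + (-0.6448)·(-1) = 1.9619.
u_3 = v_3 − 1.9149·e_1 − 1.9619·e_2 = (-0.2671, 3.2050, -1.0683).
r_{33} = ‖u_3‖ = 3.3889.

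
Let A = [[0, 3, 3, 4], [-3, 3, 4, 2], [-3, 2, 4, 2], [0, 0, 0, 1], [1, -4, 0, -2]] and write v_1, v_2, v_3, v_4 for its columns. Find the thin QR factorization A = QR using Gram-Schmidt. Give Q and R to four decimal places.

q_1 = v_1/‖v_1‖ = (0, -3, -3, 0, 1)/4.3589 = (0.0000, -0.6882, -0.6882, 0.0000, 0.2294).
r_{12} = q_1·v_2 = -4.3589.
u_2 = v_2 + 4.3589·q_1 = (3.0000, 0.0000, -1.0000, 0.0000, -3.0000).
‖u_2‖ = 4.3589, so q_2 = (0.6882, 0.0000, -0.2294, 0.0000, -0.6882).
r_{13} = q_1·v_3 = -5.5060; r_{23} = q_2·v_3 = 1.1471.
u_3 = v_3 + 5.5060·q_1 − 1.1471·q_2 = (2.2105, 0.2105, 0.4737, 0.0000, 2.0526).
‖u_3‖ = 3.0608, so q_3 = (0.7222, 0.0688, 0.1548, 0.0000, 0.6706).
r_{14} = q_1·v_4 = -3.2118; r_{24} = q_2·v_4 = 3.6707; r_{34} = q_3·v_4 = 1.9947.
u_4 = v_4 + 3.2118·q_1 − 3.6707·q_2 − 1.9947·q_3 = (0.0331, -0.3477, 0.3229, 1.0000, -0.0745).
‖u_4‖ = 1.1099, so q_4 = (0.0298, -0.3133, 0.2909, 0.9010, -0.0671).

Q = [[0.0000, 0.6882, 0.7222, 0.0298], [-0.6882, 0.0000, 0.0688, -0.3133], [-0.6882, -0.2294, 0.1548, 0.2909], [0.0000, 0.0000, 0.0000, 0.9010], [0.2294, -0.6882, 0.6706, -0.0671]], R = [[4.3589, -4.3589, -5.5060, -3.2118], [0.0000, 4.3589, 1.1471, 3.6707], [0.0000, 0.0000, 3.0608, 1.9947], [0.0000, 0.0000, 0.0000, 1.1099]]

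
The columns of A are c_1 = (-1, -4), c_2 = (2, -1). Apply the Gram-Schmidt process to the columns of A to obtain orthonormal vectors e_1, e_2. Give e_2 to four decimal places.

c_1 = (-1, -4); ‖c_1‖ = 4.1231, so e_1 = (-0.2425, -0.9701).
e_1·c_2 = (-0.2425)·2 + (-0.9701)·(-1) = 0.4851.
u_2 = c_2 − 0.4851·e_1 = (2.1176, -0.5294).
‖u_2‖ = 2.1828, so e_2 = (0.9701, -0.2425).

e_2 = (0.9701, -0.2425)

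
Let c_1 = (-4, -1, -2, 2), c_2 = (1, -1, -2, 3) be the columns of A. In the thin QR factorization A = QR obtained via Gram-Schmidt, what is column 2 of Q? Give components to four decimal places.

c_1 = (-4, -1, -2, 2); ‖c_1‖ = 5.0000, so e_1 = (-0.8000, -0.2000, -0.4000, 0.4000).
e_1·c_2 = (-0.8000)·1 + (-0.2000)·(-1) + (-0.4000)·(-2) + 0.4000·3 = 1.4000.
u_2 = c_2 − 1.4000·e_1 = (2.1200, -0.7200, -1.4400, 2.4400).
‖u_2‖ = 3.6111, so e_2 = (0.5871, -0.1994, -0.3988, 0.6757).

e_2 = (0.5871, -0.1994, -0.3988, 0.6757)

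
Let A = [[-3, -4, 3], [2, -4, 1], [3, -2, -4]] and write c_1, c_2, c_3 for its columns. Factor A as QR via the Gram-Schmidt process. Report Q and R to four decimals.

c_1 = (-3, 2, 3); ‖c_1‖ = 4.6904, so e_1 = (-0.6396, 0.4264, 0.6396).
e_1·c_2 = (-0.6396)·(-4) + 0.4264·(-4) + 0.6396·(-2) = -0.4264.
u_2 = c_2 + 0.4264·e_1 = (-4.2727, -3.8182, -1.7273).
‖u_2‖ = 5.9848, so e_2 = (-0.7139, -0.6380, -0.2886).
e_1·c_3 = (-0.6396)·3 + 0.4264·1 + 0.6396·(-4) = -4.0508; e_2·c_3 = (-0.7139)·3 + (-0.6380)·1 + (-0.2886)·(-4) = -1.6253.
u_3 = c_3 + 4.0508·e_1 + 1.6253·e_2 = (-0.7513, 1.6904, -1.8782).
‖u_3‖ = 2.6361, so e_3 = (-0.2850, 0.6412, -0.7125).

Q = [[-0.6396, -0.7139, -0.2850], [0.4264, -0.6380, 0.6412], [0.6396, -0.2886, -0.7125]], R = [[4.6904, -0.4264, -4.0508], [0.0000, 5.9848, -1.6253], [0.0000, 0.0000, 2.6361]]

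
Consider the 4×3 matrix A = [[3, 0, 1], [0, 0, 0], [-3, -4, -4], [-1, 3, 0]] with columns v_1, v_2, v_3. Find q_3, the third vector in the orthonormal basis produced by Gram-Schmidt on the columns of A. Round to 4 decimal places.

q_3 = (-0.6549, 0.0000, -0.4534, -0.6046)

v_1 = (3, 0, -3, -1); ‖v_1‖ = 4.3589, so q_1 = (0.6882, 0.0000, -0.6882, -0.2294).
q_1·v_2 = 0.6882·0 + 0.0000·0 + (-0.6882)·(-4) + (-0.2294)·3 = 2.0647.
u_2 = v_2 − 2.0647·q_1 = (-1.4211, 0.0000, -2.5789, 3.4737).
‖u_2‖ = 4.5538, so q_2 = (-0.3121, 0.0000, -0.5663, 0.7628).
q_1·v_3 = 0.6882·1 + 0.0000·0 + (-0.6882)·(-4) + (-0.2294)·0 = 3.4412; q_2·v_3 = (-0.3121)·1 + 0.0000·0 + (-0.5663)·(-4) + 0.7628·0 = 1.9533.
u_3 = v_3 − 3.4412·q_1 − 1.9533·q_2 = (-0.7589, 0.0000, -0.5254, -0.7005).
‖u_3‖ = 1.1587, so q_3 = (-0.6549, 0.0000, -0.4534, -0.6046).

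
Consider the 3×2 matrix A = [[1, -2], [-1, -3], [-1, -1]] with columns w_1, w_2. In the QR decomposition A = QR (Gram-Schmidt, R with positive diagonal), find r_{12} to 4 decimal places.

r_{12} = 1.1547

w_1 = (1, -1, -1); ‖w_1‖ = 1.7321, so q_1 = (0.5774, -0.5774, -0.5774).
r_{12} = q_1·w_2 = 1.1547.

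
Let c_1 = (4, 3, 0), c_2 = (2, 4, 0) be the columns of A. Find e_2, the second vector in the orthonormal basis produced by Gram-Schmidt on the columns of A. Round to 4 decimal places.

e_1 = c_1/‖c_1‖ = (4, 3, 0)/5.0000 = (0.8000, 0.6000, 0.0000).
r_{12} = e_1·c_2 = 4.0000.
u_2 = c_2 − 4.0000·e_1 = (-1.2000, 1.6000, 0.0000).
‖u_2‖ = 2.0000, so e_2 = (-0.6000, 0.8000, 0.0000).

e_2 = (-0.6000, 0.8000, 0.0000)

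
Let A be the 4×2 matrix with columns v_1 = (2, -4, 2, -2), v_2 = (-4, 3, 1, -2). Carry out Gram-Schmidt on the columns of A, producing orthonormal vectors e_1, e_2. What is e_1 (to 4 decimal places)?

e_1 = (0.3780, -0.7559, 0.3780, -0.3780)

v_1 = (2, -4, 2, -2); ‖v_1‖ = 5.2915, so e_1 = (0.3780, -0.7559, 0.3780, -0.3780).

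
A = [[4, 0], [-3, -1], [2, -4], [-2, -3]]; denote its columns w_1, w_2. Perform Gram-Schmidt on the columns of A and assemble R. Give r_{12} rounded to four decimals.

r_{12} = 0.1741

w_1 = (4, -3, 2, -2); ‖w_1‖ = 5.7446, so e_1 = (0.6963, -0.5222, 0.3482, -0.3482).
r_{12} = e_1·w_2 = 0.1741.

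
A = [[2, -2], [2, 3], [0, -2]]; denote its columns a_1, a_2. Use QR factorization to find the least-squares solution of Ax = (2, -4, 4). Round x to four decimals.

x = (-0.1515, -1.3939)

q_1 = a_1/‖a_1‖ = (2, 2, 0)/2.8284 = (0.7071, 0.7071, 0.0000).
r_{12} = q_1·a_2 = 0.7071.
u_2 = a_2 − 0.7071·q_1 = (-2.5000, 2.5000, -2.0000).
‖u_2‖ = 4.0620, so q_2 = (-0.6155, 0.6155, -0.4924).
Qᵀb = (-1.4142, -5.6622).
Back-substitute: x_2 = -5.6622/4.0620 = -1.3939.
x_1 = (-1.4142 − 0.7071·(-1.3939))/2.8284 = -0.1515.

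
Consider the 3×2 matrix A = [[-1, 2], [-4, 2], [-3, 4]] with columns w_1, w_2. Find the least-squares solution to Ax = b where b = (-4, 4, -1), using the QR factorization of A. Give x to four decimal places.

x = (-2.1714, -2.1571)

q_1 = w_1/‖w_1‖ = (-1, -4, -3)/5.0990 = (-0.1961, -0.7845, -0.5883).
r_{12} = q_1·w_2 = -4.3146.
u_2 = w_2 + 4.3146·q_1 = (1.1538, -1.3846, 1.4615).
‖u_2‖ = 2.3205, so q_2 = (0.4972, -0.5967, 0.6298).
Qᵀb = (-1.7650, -5.0056).
Back-substitute: x_2 = -5.0056/2.3205 = -2.1571.
x_1 = (-1.7650 + 4.3146·(-2.1571))/5.0990 = -2.1714.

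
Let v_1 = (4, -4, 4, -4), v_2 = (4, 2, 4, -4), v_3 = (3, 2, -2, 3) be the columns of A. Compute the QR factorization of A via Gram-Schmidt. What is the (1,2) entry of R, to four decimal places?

r_{12} = 5.0000

q_1 = v_1/‖v_1‖ = (4, -4, 4, -4)/8.0000 = (0.5000, -0.5000, 0.5000, -0.5000).
r_{12} = q_1·v_2 = 5.0000.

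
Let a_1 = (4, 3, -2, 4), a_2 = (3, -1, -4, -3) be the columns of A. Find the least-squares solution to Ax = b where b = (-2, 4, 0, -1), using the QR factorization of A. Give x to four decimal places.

x = (0.0226, -0.2032)

a_1 = (4, 3, -2, 4); ‖a_1‖ = 6.7082, so q_1 = (0.5963, 0.4472, -0.2981, 0.5963).
q_1·a_2 = 0.5963·3 + 0.4472·(-1) + (-0.2981)·(-4) + 0.5963·(-3) = 0.7454.
u_2 = a_2 − 0.7454·q_1 = (2.5556, -1.3333, -3.7778, -3.4444).
‖u_2‖ = 5.8689, so q_2 = (0.4354, -0.2272, -0.6437, -0.5869).
Qᵀb = (0.0000, -1.1927).
Back-substitute: x_2 = -1.1927/5.8689 = -0.2032.
x_1 = (0.0000 − 0.7454·(-0.2032))/6.7082 = 0.0226.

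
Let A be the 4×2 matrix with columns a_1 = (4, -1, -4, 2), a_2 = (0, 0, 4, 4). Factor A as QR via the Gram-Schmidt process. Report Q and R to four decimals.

a_1 = (4, -1, -4, 2); ‖a_1‖ = 6.0828, so e_1 = (0.6576, -0.1644, -0.6576, 0.3288).
e_1·a_2 = 0.6576·0 + (-0.1644)·0 + (-0.6576)·4 + 0.3288·4 = -1.3152.
u_2 = a_2 + 1.3152·e_1 = (0.8649, -0.2162, 3.1351, 4.4324).
‖u_2‖ = 5.5018, so e_2 = (0.1572, -0.0393, 0.5698, 0.8056).

Q = [[0.6576, 0.1572], [-0.1644, -0.0393], [-0.6576, 0.5698], [0.3288, 0.8056]], R = [[6.0828, -1.3152], [0.0000, 5.5018]]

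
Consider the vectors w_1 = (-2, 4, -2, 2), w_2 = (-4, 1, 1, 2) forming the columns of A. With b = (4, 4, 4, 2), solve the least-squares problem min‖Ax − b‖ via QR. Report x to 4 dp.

x = (0.3429, -0.4000)

w_1 = (-2, 4, -2, 2); ‖w_1‖ = 5.2915, so e_1 = (-0.3780, 0.7559, -0.3780, 0.3780).
e_1·w_2 = (-0.3780)·(-4) + 0.7559·1 + (-0.3780)·1 + 0.3780·2 = 2.6458.
u_2 = w_2 − 2.6458·e_1 = (-3.0000, -1.0000, 2.0000, 1.0000).
‖u_2‖ = 3.8730, so e_2 = (-0.7746, -0.2582, 0.5164, 0.2582).
Qᵀb = (0.7559, -1.5492).
Back-substitute: x_2 = -1.5492/3.8730 = -0.4000.
x_1 = (0.7559 − 2.6458·(-0.4000))/5.2915 = 0.3429.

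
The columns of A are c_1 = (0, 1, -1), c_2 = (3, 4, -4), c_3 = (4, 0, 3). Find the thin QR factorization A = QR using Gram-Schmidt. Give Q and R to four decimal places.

Q = [[0.0000, 1.0000, 0.0000], [0.7071, 0.0000, 0.7071], [-0.7071, 0.0000, 0.7071]], R = [[1.4142, 5.6569, -2.1213], [0.0000, 3.0000, 4.0000], [0.0000, 0.0000, 2.1213]]

c_1 = (0, 1, -1); ‖c_1‖ = 1.4142, so e_1 = (0.0000, 0.7071, -0.7071).
e_1·c_2 = 0.0000·3 + 0.7071·4 + (-0.7071)·(-4) = 5.6569.
u_2 = c_2 − 5.6569·e_1 = (3.0000, 0.0000, 0.0000).
‖u_2‖ = 3.0000, so e_2 = (1.0000, 0.0000, 0.0000).
e_1·c_3 = 0.0000·4 + 0.7071·0 + (-0.7071)·3 = -2.1213; e_2·c_3 = 1.0000·4 + 0.0000·0 + (0.0000)·3 = 4.0000.
u_3 = c_3 + 2.1213·e_1 − 4.0000·e_2 = (0.0000, 1.5000, 1.5000).
‖u_3‖ = 2.1213, so e_3 = (0.0000, 0.7071, 0.7071).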